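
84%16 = 4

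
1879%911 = 57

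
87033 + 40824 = 127857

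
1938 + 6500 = 8438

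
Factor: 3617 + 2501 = 2^1 * 7^1 * 19^1 * 23^1 = 6118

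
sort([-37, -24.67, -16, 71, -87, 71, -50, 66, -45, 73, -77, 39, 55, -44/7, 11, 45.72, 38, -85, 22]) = [-87, -85, -77, -50, -45, -37, -24.67, -16, -44/7, 11, 22, 38, 39, 45.72, 55, 66, 71, 71, 73]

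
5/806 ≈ 0.00620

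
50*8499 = 424950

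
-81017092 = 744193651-825210743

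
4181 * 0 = 0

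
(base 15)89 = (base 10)129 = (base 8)201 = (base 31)45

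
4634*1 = 4634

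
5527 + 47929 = 53456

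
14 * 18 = 252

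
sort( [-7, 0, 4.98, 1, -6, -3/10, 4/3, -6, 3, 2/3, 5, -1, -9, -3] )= [-9, -7, -6, -6, -3, -1, -3/10, 0, 2/3, 1, 4/3, 3, 4.98, 5] 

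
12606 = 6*2101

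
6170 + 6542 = 12712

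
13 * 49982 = 649766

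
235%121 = 114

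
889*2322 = 2064258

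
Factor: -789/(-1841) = 3^1 * 7^(-1) = 3/7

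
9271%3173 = 2925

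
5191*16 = 83056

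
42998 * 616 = 26486768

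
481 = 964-483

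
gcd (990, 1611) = 9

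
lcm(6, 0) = 0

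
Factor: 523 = 523^1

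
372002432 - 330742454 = 41259978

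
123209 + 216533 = 339742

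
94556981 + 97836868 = 192393849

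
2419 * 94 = 227386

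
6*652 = 3912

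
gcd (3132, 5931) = 9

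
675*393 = 265275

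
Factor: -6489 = -1 * 3^2 * 7^1 * 103^1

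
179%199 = 179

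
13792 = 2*6896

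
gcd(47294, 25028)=2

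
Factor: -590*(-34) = 2^2*5^1*17^1*59^1 = 20060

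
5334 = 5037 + 297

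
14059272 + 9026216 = 23085488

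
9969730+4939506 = 14909236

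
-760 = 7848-8608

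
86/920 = 43/460 ≈ 0.0935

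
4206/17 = 247 + 7/17 ≈ 247.41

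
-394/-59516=197/29758 ≈ 0.00662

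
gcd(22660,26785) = 55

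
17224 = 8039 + 9185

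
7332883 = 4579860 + 2753023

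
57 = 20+37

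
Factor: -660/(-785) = 2^2 * 3^1 * 11^1 * 157^(-1) = 132/157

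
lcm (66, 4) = 132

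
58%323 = 58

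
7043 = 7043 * 1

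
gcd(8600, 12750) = 50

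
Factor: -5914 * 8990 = -1 * 2^2 * 5^1 * 29^1 * 31^1 * 2957^1 = -53166860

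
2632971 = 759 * 3469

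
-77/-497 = 11/71 ≈ 0.155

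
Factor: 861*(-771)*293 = -1*3^2*7^1*41^1*257^1*293^1 = -194502483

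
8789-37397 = -28608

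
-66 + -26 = -92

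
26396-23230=3166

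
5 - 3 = 2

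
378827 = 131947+246880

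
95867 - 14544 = 81323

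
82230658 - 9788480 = 72442178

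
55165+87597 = 142762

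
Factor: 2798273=37^1*75629^1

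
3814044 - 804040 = 3010004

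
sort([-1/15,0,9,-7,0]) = [-7,-1/15,0,0,9]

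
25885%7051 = 4732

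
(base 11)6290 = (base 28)ahb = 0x2087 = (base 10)8327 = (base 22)h4b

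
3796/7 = 542+2/7 ≈ 542.29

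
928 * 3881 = 3601568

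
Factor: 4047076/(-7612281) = -1*2^2*3^(-2)*11^1*19^1*47^1*103^1*845809^(-1)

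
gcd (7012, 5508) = 4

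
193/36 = 5 + 13/36 ≈ 5.36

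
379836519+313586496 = 693423015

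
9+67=76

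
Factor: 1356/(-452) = -1*3^1 = -3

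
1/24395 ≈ 0.0000410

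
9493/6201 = 1 + 3292/6201 ≈ 1.53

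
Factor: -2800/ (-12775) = 2^4*73^ (-1) = 16/73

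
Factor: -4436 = -1*2^2*1109^1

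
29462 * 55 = 1620410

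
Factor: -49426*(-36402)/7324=3^1*13^1*1831^ (-1)*1901^1*6067^1=449801313/1831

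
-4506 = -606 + -3900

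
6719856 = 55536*121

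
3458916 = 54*64054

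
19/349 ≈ 0.0544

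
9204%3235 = 2734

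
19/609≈0.0312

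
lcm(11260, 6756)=33780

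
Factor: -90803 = -1 * 90803^1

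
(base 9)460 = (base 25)f3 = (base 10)378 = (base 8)572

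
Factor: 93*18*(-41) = -1*2^1*3^3*31^1*41^1 = -68634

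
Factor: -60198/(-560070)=3^(-1)*5^(-1)*7^(-2)*79^1=79/735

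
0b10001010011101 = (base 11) 6726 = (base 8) 21235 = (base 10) 8861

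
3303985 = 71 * 46535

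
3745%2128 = 1617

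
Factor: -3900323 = -1 * 7^1 * 53^1 * 10513^1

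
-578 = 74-652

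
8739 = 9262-523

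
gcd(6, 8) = 2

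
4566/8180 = 2283/4090 ≈ 0.558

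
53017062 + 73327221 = 126344283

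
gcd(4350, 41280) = 30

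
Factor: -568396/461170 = -1 * 2^1 * 5^(-1) * 107^(-1) * 431^(-1) * 142099^1 = -284198/230585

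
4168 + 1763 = 5931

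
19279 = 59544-40265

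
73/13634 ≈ 0.00535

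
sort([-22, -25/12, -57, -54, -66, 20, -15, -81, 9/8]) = [-81, -66, -57, -54, -22, -15, -25/12, 9/8, 20]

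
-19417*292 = -5669764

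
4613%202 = 169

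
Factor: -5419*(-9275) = 5^2*7^1*53^1*5419^1 = 50261225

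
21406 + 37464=58870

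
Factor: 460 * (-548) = -1 * 2^4 * 5^1 * 23^1 * 137^1 = -252080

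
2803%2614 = 189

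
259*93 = 24087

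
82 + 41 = 123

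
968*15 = 14520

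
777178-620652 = 156526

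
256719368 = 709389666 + -452670298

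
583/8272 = 53/752 ≈ 0.0705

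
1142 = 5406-4264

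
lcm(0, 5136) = 0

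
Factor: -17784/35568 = -1*2^(-1) = -1/2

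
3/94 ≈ 0.0319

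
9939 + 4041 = 13980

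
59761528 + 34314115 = 94075643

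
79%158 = 79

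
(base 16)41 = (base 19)38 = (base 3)2102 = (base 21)32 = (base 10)65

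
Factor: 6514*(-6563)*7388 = -1*2^3*1847^1*3257^1*6563^1 = -315847210216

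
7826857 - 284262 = 7542595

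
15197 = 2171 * 7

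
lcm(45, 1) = 45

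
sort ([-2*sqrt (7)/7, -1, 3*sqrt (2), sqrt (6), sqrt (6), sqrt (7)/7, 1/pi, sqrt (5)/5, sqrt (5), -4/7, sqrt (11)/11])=[-1, -2*sqrt (7)/7, -4/7, sqrt (11)/11, 1/pi, sqrt (7)/7, sqrt (5)/5, sqrt (5), sqrt (6), sqrt (6), 3*sqrt (2)]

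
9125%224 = 165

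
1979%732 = 515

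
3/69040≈0.0000435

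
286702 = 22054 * 13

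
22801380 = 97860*233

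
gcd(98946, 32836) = 2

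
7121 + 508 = 7629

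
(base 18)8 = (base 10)8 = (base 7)11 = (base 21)8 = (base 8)10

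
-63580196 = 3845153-67425349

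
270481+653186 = 923667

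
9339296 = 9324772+14524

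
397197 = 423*939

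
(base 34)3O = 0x7E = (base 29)4A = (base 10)126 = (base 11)105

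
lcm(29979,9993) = 29979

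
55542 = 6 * 9257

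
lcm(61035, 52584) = 3417960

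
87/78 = 1 + 3/26 ≈ 1.12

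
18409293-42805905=-24396612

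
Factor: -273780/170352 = -1*2^(-2)*3^2*5^1*7^(-1) = -45/28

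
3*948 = 2844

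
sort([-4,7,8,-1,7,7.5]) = [-4,-1,7,7,7.5,8]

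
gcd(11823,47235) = 3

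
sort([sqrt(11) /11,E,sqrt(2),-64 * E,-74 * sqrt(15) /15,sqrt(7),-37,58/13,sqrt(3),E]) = [-64 * E,-37,-74 * sqrt(15) /15,sqrt(11) /11,sqrt(2),sqrt(3),sqrt(7),E,E,58/13]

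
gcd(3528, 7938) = 882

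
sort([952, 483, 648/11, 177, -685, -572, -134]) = [-685, -572, -134, 648/11, 177, 483, 952]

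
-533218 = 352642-885860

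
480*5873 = 2819040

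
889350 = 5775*154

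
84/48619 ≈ 0.00173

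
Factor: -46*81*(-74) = 2^2*3^4*23^1*37^1 = 275724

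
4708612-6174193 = -1465581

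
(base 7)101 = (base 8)62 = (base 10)50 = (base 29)1l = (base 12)42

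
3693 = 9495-5802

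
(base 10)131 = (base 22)5l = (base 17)7c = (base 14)95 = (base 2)10000011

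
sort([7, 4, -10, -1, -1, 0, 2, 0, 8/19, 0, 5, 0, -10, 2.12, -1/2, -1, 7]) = [-10, -10, -1, -1, -1, -1/2, 0, 0, 0, 0, 8/19, 2, 2.12, 4, 5, 7, 7]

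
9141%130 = 41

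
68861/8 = 8607 + 5/8 ≈ 8607.63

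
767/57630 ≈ 0.0133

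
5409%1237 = 461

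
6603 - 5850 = 753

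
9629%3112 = 293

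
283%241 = 42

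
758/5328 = 379/2664 ≈ 0.142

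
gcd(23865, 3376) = 1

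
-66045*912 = -60233040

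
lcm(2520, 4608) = 161280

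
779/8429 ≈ 0.0924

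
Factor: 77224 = 2^3*7^2*197^1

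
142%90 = 52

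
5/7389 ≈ 0.000677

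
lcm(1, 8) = 8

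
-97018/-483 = 200 + 418/483 ≈ 200.87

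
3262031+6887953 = 10149984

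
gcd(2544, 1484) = 212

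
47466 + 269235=316701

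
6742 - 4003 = 2739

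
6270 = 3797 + 2473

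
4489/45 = 99 + 34/45 ≈ 99.76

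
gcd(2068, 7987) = 1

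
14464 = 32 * 452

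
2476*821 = 2032796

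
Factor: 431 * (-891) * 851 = -1 * 3^4 * 11^1 * 23^1 * 37^1 * 431^1 = -326801871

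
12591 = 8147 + 4444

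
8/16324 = 2/4081 ≈ 0.000490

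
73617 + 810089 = 883706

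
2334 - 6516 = -4182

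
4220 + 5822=10042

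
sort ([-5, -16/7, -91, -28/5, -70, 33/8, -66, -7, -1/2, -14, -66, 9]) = [-91, -70, -66, -66, -14, -7, -28/5, -5, -16/7, -1/2, 33/8, 9]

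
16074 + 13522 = 29596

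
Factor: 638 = 2^1 * 11^1 * 29^1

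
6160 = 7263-1103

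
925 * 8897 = 8229725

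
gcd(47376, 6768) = 6768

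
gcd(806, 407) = 1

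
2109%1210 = 899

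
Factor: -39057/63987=-1 * 7^(-1) * 11^(-1) * 47^1=-47/77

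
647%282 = 83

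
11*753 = 8283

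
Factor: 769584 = 2^4 * 3^1 * 16033^1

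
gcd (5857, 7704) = 1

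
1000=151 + 849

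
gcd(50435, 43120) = 385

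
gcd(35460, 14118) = 6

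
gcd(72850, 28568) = 2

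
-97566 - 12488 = -110054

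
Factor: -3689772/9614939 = -1*2^2*3^1*307481^1*9614939^(-1)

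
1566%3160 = 1566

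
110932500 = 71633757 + 39298743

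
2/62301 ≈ 0.0000321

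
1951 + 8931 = 10882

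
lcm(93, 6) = 186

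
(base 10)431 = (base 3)120222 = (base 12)2bb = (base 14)22b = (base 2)110101111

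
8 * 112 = 896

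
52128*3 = 156384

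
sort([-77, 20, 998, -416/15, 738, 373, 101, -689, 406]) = [-689, -77, -416/15, 20, 101, 373, 406, 738, 998]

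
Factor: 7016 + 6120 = 2^4*821^1 = 13136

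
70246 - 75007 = -4761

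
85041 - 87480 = -2439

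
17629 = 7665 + 9964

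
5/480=1/96 ≈ 0.0104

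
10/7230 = 1/723≈0.00138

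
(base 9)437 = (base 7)1021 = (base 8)546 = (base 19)ig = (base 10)358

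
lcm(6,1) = 6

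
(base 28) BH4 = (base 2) 10001110010000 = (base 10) 9104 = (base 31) 9EL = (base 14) 3464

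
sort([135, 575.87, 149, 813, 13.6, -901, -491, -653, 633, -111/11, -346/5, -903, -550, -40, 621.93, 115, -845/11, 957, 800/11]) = [-903, -901, -653, -550, -491, -845/11, -346/5, -40, -111/11, 13.6, 800/11, 115, 135, 149, 575.87, 621.93, 633, 813, 957]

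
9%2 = 1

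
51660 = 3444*15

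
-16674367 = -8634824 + -8039543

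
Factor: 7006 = 2^1 * 31^1 * 113^1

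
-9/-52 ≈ 0.173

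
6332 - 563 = 5769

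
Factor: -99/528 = -1*2^(-4)*3^1 = -3/16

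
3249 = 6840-3591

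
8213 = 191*43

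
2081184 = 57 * 36512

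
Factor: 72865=5^1 * 13^1 * 19^1 * 59^1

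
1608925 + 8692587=10301512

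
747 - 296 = 451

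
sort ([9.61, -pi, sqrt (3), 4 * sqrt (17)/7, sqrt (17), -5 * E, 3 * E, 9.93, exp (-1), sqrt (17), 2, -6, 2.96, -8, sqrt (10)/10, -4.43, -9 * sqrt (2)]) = [-5 * E, -9 * sqrt (2), -8, -6, -4.43, -pi, sqrt (10)/10, exp (-1), sqrt (3), 2, 4 * sqrt (17)/7, 2.96, sqrt (17), sqrt (17), 3 * E, 9.61, 9.93]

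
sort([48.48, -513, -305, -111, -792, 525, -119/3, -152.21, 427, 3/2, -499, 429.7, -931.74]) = [-931.74, -792, -513, -499, -305, -152.21, -111, -119/3, 3/2, 48.48, 427, 429.7, 525]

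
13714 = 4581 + 9133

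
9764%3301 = 3162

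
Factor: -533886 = -1*2^1*3^1*101^1*881^1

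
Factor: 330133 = 330133^1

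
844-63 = 781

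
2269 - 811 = 1458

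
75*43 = 3225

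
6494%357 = 68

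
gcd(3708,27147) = 3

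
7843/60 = 130+43/60 ≈ 130.72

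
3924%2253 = 1671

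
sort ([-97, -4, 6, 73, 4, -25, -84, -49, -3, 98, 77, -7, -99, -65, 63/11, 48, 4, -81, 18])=[-99, -97, -84, -81, -65, -49, -25, -7, -4, -3, 4, 4, 63/11, 6, 18, 48, 73, 77, 98]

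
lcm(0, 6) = 0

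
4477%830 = 327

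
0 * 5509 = 0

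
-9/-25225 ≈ 0.000357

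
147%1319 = 147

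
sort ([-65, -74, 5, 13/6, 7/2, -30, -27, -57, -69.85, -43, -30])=[-74, -69.85, -65, -57, -43, -30, -30, -27, 13/6, 7/2, 5]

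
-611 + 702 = 91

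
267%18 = 15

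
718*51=36618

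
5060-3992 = 1068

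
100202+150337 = 250539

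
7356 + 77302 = 84658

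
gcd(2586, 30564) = 6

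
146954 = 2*73477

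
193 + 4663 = 4856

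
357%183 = 174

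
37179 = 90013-52834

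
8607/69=2869/23 ≈ 124.74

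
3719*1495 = 5559905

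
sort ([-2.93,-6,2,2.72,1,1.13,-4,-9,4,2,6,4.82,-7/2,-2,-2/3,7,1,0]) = [-9,-6,-4,-7/2,-2.93,-2,-2/3,0,1,1,1.13,2,2,2.72,4,4.82,6,7]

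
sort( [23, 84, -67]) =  [-67, 23, 84]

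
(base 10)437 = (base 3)121012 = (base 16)1b5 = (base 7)1163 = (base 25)hc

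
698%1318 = 698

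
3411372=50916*67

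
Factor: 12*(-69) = -1*2^2*3^2*23^1 = -828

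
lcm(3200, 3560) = 284800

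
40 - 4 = 36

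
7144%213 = 115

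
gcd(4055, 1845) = 5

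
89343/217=411 + 156/217 ≈ 411.72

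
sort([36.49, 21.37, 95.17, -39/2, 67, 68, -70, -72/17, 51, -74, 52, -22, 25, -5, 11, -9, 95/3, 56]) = [-74, -70, -22, -39/2, -9, -5, -72/17, 11, 21.37, 25, 95/3, 36.49, 51, 52, 56, 67, 68, 95.17]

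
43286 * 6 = 259716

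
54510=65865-11355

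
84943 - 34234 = 50709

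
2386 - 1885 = 501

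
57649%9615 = 9574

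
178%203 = 178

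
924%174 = 54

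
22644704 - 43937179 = -21292475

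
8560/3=2853 + 1/3 ≈ 2853.33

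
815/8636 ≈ 0.0944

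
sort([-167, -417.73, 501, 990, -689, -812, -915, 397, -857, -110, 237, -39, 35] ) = [-915, -857, -812, -689, -417.73, -167, -110, -39, 35, 237, 397, 501, 990] 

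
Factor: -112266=-1*2^1*3^6*7^1*11^1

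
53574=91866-38292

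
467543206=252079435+215463771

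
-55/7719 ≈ -0.00713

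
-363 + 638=275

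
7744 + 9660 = 17404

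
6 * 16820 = 100920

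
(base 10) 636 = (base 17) 237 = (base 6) 2540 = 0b1001111100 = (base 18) 1h6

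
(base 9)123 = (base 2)1100110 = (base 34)30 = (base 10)102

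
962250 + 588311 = 1550561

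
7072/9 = 785 + 7/9 ≈ 785.78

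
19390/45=430 + 8/9 ≈ 430.89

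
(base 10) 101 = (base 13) 7a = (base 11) 92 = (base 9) 122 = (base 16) 65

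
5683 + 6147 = 11830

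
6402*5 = 32010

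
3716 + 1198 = 4914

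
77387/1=77387=77387.00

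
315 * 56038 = 17651970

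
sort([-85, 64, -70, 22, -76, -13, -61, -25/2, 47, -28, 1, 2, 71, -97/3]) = [-85, -76, -70, -61, -97/3, -28, -13, -25/2, 1, 2, 22, 47, 64, 71]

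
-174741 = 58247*(-3)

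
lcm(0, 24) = 0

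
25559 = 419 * 61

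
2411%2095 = 316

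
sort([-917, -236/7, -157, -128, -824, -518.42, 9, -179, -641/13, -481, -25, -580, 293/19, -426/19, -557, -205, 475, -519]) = [-917, -824, -580, -557, -519, -518.42, -481, -205, -179, -157, -128, -641/13, -236/7, -25, -426/19, 9, 293/19, 475]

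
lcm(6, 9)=18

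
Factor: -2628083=-1*2628083^1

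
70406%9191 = 6069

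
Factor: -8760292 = -1 * 2^2 * 19^1 * 73^1 * 1579^1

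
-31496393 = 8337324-39833717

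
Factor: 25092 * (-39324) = -1 * 2^4 * 3^3 * 17^1 * 29^1 * 41^1 * 113^1 = -986717808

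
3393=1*3393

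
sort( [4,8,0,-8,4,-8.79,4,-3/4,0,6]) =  [-8.79,-8,-3/4,0,0,4,4,4,6,8]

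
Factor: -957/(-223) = 3^1*11^1*29^1*223^(-1)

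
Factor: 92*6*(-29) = -1*2^3*3^1*23^1*29^1 = -16008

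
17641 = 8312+9329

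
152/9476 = 38/2369 ≈ 0.0160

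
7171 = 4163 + 3008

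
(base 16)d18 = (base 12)1b34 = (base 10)3352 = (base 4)310120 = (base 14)1316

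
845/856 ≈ 0.987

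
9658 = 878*11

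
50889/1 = 50889 = 50889.00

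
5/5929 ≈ 0.000843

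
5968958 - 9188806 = -3219848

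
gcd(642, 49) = 1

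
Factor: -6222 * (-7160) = 2^4 * 3^1 * 5^1 * 17^1 * 61^1 * 179^1 = 44549520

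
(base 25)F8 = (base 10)383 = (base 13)236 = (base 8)577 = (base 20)J3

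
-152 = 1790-1942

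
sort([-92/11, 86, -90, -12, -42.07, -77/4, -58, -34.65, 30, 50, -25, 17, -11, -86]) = [-90, -86, -58, -42.07, -34.65, -25, -77/4, -12, -11, -92/11, 17, 30, 50, 86]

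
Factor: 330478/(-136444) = -1 * 2^(-1) * 7^(-1) * 11^(-1) * 373^1 = -373/154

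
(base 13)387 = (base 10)618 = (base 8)1152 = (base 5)4433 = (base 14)322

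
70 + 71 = 141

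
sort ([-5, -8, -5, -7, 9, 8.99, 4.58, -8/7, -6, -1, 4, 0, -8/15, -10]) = [-10, -8, -7, -6, -5, -5, -8/7, -1, -8/15, 0, 4, 4.58, 8.99, 9]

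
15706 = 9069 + 6637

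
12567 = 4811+7756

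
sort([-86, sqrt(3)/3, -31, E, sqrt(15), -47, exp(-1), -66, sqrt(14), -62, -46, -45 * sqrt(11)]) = [-45 * sqrt(11), -86, -66, -62, -47, -46, -31, exp(-1), sqrt(3)/3, E, sqrt(14), sqrt(15)]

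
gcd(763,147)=7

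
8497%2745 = 262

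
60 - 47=13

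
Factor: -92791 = -1 * 92791^1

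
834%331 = 172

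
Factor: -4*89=-1*2^2*89^1=-356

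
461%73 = 23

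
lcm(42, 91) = 546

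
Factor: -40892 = -1 * 2^2 * 10223^1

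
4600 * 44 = 202400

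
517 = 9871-9354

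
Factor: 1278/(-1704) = -1*2^(-2)*3^1 = -3/4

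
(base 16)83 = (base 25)56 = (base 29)4f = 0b10000011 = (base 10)131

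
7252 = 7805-553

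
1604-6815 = -5211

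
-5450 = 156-5606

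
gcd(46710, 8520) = 30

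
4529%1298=635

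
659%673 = 659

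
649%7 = 5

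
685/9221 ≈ 0.0743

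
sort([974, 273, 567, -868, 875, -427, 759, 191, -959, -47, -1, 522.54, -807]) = [-959, -868, -807, -427, -47, -1, 191, 273, 522.54, 567, 759, 875, 974]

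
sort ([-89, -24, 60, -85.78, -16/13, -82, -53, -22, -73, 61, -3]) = [-89, -85.78, -82, -73, -53, -24, -22, -3, -16/13, 60, 61]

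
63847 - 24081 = 39766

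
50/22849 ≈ 0.00219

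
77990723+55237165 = 133227888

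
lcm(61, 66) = 4026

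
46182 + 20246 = 66428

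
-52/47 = -1 - 5/47 ≈ -1.11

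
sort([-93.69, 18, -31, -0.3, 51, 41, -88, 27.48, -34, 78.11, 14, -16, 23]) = [-93.69, -88, -34, -31, -16, -0.3, 14, 18, 23, 27.48, 41, 51, 78.11]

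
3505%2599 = 906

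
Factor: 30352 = 2^4 * 7^1 * 271^1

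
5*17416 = 87080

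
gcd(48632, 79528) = 8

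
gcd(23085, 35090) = 5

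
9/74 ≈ 0.122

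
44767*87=3894729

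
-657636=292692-950328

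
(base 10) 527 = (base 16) 20f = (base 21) 142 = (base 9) 645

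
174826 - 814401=-639575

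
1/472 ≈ 0.00212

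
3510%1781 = 1729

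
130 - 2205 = -2075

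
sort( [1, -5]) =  [-5, 1]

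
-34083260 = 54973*(-620)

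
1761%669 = 423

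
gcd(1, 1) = 1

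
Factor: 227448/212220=2^1 * 3^3 * 5^(-1) * 13^1 * 131^(-1)=702/655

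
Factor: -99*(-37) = 3^2*11^1*37^1 = 3663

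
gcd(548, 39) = 1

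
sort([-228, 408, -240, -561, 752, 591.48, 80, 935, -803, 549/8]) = [-803, -561, -240, -228, 549/8, 80, 408, 591.48, 752, 935]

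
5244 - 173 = 5071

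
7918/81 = 97 + 61/81 ≈ 97.75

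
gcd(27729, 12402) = 117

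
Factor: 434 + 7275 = 13^1 * 593^1 = 7709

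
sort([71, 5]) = [5, 71]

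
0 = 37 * 0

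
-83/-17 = 4 + 15/17 ≈ 4.88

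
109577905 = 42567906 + 67009999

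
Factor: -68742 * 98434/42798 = -1 * 2^1 * 3^2 * 19^1 * 67^1 * 79^1 * 89^1 * 1019^(-1) = -161108334/1019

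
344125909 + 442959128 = 787085037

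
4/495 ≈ 0.00808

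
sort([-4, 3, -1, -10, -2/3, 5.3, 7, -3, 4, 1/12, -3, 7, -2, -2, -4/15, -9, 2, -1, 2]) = [-10, -9, -4, -3, -3, -2, -2, -1, -1, -2/3, -4/15, 1/12, 2, 2, 3, 4, 5.3, 7, 7]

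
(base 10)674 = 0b1010100010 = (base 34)js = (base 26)po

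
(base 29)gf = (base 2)111011111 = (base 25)j4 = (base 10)479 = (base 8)737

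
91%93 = 91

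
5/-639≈-0.00782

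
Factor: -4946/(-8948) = 2^(-1)*2237^(-1)*2473^1 = 2473/4474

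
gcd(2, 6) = 2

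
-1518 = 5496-7014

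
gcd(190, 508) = 2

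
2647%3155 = 2647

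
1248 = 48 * 26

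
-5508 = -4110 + -1398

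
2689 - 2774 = -85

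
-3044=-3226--182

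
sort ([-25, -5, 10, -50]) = [-50, -25, -5, 10]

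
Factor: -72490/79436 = -1*2^(-1)*5^1*7^(-1)*11^1*659^1*2837^(-1) = -36245/39718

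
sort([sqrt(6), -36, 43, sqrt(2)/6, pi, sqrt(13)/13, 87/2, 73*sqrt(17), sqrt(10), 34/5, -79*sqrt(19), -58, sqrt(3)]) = [-79*sqrt(19), -58, -36, sqrt(2)/6, sqrt(13)/13, sqrt(3), sqrt(6), pi, sqrt(10), 34/5, 43, 87/2, 73*sqrt(17)]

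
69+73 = 142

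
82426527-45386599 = 37039928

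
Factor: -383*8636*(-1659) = 2^2*3^1*7^1*17^1*79^1*127^1*383^1 = 5487288492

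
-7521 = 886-8407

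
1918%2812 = 1918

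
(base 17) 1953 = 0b1110110110010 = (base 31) 7s7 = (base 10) 7602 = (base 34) 6jk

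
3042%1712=1330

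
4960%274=28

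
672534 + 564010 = 1236544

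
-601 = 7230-7831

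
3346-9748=-6402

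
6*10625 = 63750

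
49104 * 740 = 36336960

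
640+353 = 993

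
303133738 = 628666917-325533179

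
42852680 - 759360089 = -716507409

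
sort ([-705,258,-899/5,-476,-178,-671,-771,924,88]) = [-771,-705,-671,-476,-899/5,-178,88,258,924]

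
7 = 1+6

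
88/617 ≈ 0.143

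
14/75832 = 7/37916 ≈ 0.000185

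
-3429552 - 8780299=-12209851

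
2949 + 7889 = 10838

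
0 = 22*0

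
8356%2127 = 1975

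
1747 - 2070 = -323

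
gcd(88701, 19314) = 3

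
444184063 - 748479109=-304295046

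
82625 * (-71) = -5866375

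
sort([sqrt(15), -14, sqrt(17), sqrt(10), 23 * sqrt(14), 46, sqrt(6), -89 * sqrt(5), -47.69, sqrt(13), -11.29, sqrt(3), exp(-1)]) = [-89 * sqrt(5), -47.69, -14, -11.29, exp(-1), sqrt(3), sqrt(6), sqrt(10), sqrt(13), sqrt(15), sqrt(17), 46, 23 * sqrt(14)]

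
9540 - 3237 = 6303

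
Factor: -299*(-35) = 5^1*7^1*13^1*23^1 = 10465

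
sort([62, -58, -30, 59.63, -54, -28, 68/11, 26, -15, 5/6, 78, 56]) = [-58, -54, -30, -28, -15, 5/6, 68/11, 26, 56, 59.63, 62, 78]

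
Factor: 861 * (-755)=-1 * 3^1 * 5^1 * 7^1 * 41^1 * 151^1=-650055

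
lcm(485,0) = 0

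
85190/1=85190=85190.00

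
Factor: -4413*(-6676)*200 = 2^5*3^1*5^2*1471^1*1669^1 = 5892237600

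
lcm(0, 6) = 0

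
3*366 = 1098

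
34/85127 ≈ 0.000399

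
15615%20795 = 15615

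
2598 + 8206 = 10804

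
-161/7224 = -23/1032 ≈ -0.0223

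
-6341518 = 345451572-351793090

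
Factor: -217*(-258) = 2^1*3^1*7^1*31^1*43^1 = 55986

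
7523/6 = 1253 + 5/6 ≈ 1253.83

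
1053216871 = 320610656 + 732606215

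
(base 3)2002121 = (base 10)1528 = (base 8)2770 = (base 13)907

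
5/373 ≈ 0.0134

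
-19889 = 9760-29649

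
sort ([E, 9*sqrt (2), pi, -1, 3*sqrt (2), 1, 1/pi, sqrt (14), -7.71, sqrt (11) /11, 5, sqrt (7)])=[-7.71, -1, sqrt (11) /11, 1/pi, 1, sqrt (7), E, pi, sqrt (14), 3*sqrt (2), 5, 9*sqrt (2)]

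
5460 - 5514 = -54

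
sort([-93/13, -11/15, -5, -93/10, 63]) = [-93/10, -93/13, -5, -11/15, 63]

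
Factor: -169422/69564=-1*2^(-1)*31^(-1)*151^1=-151/62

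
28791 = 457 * 63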